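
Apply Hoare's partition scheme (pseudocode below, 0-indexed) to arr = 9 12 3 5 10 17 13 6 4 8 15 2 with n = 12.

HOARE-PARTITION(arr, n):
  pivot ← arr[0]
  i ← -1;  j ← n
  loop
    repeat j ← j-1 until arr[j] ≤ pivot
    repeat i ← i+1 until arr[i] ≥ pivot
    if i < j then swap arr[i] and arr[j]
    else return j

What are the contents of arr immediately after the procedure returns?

2 8 3 5 4 6 13 17 10 12 15 9

pivot=9
j stops at 11 (2), i stops at 0 (9); swap ⇒ 2 12 3 5 10 17 13 6 4 8 15 9
j stops at 9 (8), i stops at 1 (12); swap ⇒ 2 8 3 5 10 17 13 6 4 12 15 9
j stops at 8 (4), i stops at 4 (10); swap ⇒ 2 8 3 5 4 17 13 6 10 12 15 9
j stops at 7 (6), i stops at 5 (17); swap ⇒ 2 8 3 5 4 6 13 17 10 12 15 9
j stops at 5, i stops at 6; i≥j ⇒ return 5. arr=2 8 3 5 4 6 13 17 10 12 15 9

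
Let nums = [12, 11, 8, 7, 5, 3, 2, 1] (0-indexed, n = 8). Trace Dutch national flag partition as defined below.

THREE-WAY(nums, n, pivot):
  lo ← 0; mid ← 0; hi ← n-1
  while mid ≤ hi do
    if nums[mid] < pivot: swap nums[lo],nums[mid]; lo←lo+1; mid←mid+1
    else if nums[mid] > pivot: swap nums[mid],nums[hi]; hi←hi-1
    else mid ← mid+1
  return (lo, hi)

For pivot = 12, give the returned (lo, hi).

(7, 7)

lo=0 mid=0 hi=7
12=12: mid=1
11<12: swap(0,1), lo=1 mid=2 ⇒ [11, 12, 8, 7, 5, 3, 2, 1]
8<12: swap(1,2), lo=2 mid=3 ⇒ [11, 8, 12, 7, 5, 3, 2, 1]
7<12: swap(2,3), lo=3 mid=4 ⇒ [11, 8, 7, 12, 5, 3, 2, 1]
5<12: swap(3,4), lo=4 mid=5 ⇒ [11, 8, 7, 5, 12, 3, 2, 1]
3<12: swap(4,5), lo=5 mid=6 ⇒ [11, 8, 7, 5, 3, 12, 2, 1]
2<12: swap(5,6), lo=6 mid=7 ⇒ [11, 8, 7, 5, 3, 2, 12, 1]
1<12: swap(6,7), lo=7 mid=8 ⇒ [11, 8, 7, 5, 3, 2, 1, 12]
done. lo=7 hi=7; nums=[11, 8, 7, 5, 3, 2, 1, 12]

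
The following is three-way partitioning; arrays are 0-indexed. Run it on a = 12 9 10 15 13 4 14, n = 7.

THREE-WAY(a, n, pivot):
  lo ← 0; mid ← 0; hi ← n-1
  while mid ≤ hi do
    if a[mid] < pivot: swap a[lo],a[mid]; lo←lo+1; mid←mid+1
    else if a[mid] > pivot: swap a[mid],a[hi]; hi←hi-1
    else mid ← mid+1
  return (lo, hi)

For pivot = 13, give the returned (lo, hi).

(4, 4)

pivot = 13; lo=0, mid=0, hi=6
a[mid]=12<13: swap a[0],a[0]; lo=1,mid=1 → 12 9 10 15 13 4 14
a[mid]=9<13: swap a[1],a[1]; lo=2,mid=2 → 12 9 10 15 13 4 14
a[mid]=10<13: swap a[2],a[2]; lo=3,mid=3 → 12 9 10 15 13 4 14
a[mid]=15>13: swap a[3],a[6]; hi=5 → 12 9 10 14 13 4 15
a[mid]=14>13: swap a[3],a[5]; hi=4 → 12 9 10 4 13 14 15
a[mid]=4<13: swap a[3],a[3]; lo=4,mid=4 → 12 9 10 4 13 14 15
a[mid]=13=13: mid=5
end: lo=4, hi=4; a = 12 9 10 4 13 14 15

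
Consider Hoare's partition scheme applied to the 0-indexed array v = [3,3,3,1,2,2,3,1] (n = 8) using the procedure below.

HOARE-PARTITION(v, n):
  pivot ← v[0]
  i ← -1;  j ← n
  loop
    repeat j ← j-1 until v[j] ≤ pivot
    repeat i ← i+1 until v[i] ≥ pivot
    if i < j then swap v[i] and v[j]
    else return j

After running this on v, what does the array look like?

[1,3,2,1,2,3,3,3]

pivot = v[0] = 3; i = -1, j = 8
j→7 (v[7]=1≤3), i→0 (v[0]=3≥3); i<j, swap → [1,3,3,1,2,2,3,3]
j→6 (v[6]=3≤3), i→1 (v[1]=3≥3); i<j, swap → [1,3,3,1,2,2,3,3]
j→5 (v[5]=2≤3), i→2 (v[2]=3≥3); i<j, swap → [1,3,2,1,2,3,3,3]
j→4, i→5; i≥j, return j=4. v = [1,3,2,1,2,3,3,3]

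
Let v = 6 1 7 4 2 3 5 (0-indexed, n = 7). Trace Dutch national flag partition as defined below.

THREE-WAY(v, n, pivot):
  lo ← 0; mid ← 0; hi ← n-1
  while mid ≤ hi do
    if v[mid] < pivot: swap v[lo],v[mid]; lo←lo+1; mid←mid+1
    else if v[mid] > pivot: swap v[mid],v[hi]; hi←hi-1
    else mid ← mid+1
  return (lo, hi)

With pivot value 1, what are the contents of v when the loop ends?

lo=0 mid=0 hi=6
6>1: swap(0,6), hi=5 ⇒ 5 1 7 4 2 3 6
5>1: swap(0,5), hi=4 ⇒ 3 1 7 4 2 5 6
3>1: swap(0,4), hi=3 ⇒ 2 1 7 4 3 5 6
2>1: swap(0,3), hi=2 ⇒ 4 1 7 2 3 5 6
4>1: swap(0,2), hi=1 ⇒ 7 1 4 2 3 5 6
7>1: swap(0,1), hi=0 ⇒ 1 7 4 2 3 5 6
1=1: mid=1
done. lo=0 hi=0; v=1 7 4 2 3 5 6

1 7 4 2 3 5 6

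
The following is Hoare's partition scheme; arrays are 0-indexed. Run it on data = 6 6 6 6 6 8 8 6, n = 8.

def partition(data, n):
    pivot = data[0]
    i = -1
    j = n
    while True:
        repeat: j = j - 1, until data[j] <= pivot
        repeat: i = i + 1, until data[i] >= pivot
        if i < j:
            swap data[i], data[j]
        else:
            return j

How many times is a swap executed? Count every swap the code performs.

pivot = data[0] = 6; i = -1, j = 8
j→7 (data[7]=6≤6), i→0 (data[0]=6≥6); i<j, swap → 6 6 6 6 6 8 8 6
j→4 (data[4]=6≤6), i→1 (data[1]=6≥6); i<j, swap → 6 6 6 6 6 8 8 6
j→3 (data[3]=6≤6), i→2 (data[2]=6≥6); i<j, swap → 6 6 6 6 6 8 8 6
j→2, i→3; i≥j, return j=2. data = 6 6 6 6 6 8 8 6

3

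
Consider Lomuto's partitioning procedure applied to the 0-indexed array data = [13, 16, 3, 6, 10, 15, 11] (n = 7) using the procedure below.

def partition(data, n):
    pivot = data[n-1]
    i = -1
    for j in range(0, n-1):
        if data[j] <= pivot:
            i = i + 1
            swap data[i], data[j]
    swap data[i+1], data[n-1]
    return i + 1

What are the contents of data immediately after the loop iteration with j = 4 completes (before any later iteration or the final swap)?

pivot = data[6] = 11; i = -1
j=0: data[0]=13 > 11 → no swap
j=1: data[1]=16 > 11 → no swap
j=2: data[2]=3 ≤ 11 → i=0, swap data[0],data[2] → [3, 16, 13, 6, 10, 15, 11]
j=3: data[3]=6 ≤ 11 → i=1, swap data[1],data[3] → [3, 6, 13, 16, 10, 15, 11]
j=4: data[4]=10 ≤ 11 → i=2, swap data[2],data[4] → [3, 6, 10, 16, 13, 15, 11]
(after j=4) data = [3, 6, 10, 16, 13, 15, 11]

[3, 6, 10, 16, 13, 15, 11]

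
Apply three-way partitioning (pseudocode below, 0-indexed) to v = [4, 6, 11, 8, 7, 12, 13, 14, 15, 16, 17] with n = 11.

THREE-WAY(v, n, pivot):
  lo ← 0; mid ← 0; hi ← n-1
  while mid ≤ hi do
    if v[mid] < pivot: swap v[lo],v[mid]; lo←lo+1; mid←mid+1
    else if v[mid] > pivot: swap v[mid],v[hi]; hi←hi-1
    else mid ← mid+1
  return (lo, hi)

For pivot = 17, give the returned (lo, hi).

(10, 10)

lo=0 mid=0 hi=10
4<17: swap(0,0), lo=1 mid=1 ⇒ [4, 6, 11, 8, 7, 12, 13, 14, 15, 16, 17]
6<17: swap(1,1), lo=2 mid=2 ⇒ [4, 6, 11, 8, 7, 12, 13, 14, 15, 16, 17]
11<17: swap(2,2), lo=3 mid=3 ⇒ [4, 6, 11, 8, 7, 12, 13, 14, 15, 16, 17]
8<17: swap(3,3), lo=4 mid=4 ⇒ [4, 6, 11, 8, 7, 12, 13, 14, 15, 16, 17]
7<17: swap(4,4), lo=5 mid=5 ⇒ [4, 6, 11, 8, 7, 12, 13, 14, 15, 16, 17]
12<17: swap(5,5), lo=6 mid=6 ⇒ [4, 6, 11, 8, 7, 12, 13, 14, 15, 16, 17]
13<17: swap(6,6), lo=7 mid=7 ⇒ [4, 6, 11, 8, 7, 12, 13, 14, 15, 16, 17]
14<17: swap(7,7), lo=8 mid=8 ⇒ [4, 6, 11, 8, 7, 12, 13, 14, 15, 16, 17]
15<17: swap(8,8), lo=9 mid=9 ⇒ [4, 6, 11, 8, 7, 12, 13, 14, 15, 16, 17]
16<17: swap(9,9), lo=10 mid=10 ⇒ [4, 6, 11, 8, 7, 12, 13, 14, 15, 16, 17]
17=17: mid=11
done. lo=10 hi=10; v=[4, 6, 11, 8, 7, 12, 13, 14, 15, 16, 17]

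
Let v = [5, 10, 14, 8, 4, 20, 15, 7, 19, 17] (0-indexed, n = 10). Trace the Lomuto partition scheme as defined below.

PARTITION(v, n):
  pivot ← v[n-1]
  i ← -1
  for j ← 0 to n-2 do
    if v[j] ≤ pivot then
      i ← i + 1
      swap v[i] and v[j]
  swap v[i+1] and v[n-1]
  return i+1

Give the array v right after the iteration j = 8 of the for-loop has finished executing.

[5, 10, 14, 8, 4, 15, 7, 20, 19, 17]

pivot = v[9] = 17; i = -1
j=0: v[0]=5 ≤ 17 → i=0, swap v[0],v[0] (no change) → [5, 10, 14, 8, 4, 20, 15, 7, 19, 17]
j=1: v[1]=10 ≤ 17 → i=1, swap v[1],v[1] (no change) → [5, 10, 14, 8, 4, 20, 15, 7, 19, 17]
j=2: v[2]=14 ≤ 17 → i=2, swap v[2],v[2] (no change) → [5, 10, 14, 8, 4, 20, 15, 7, 19, 17]
j=3: v[3]=8 ≤ 17 → i=3, swap v[3],v[3] (no change) → [5, 10, 14, 8, 4, 20, 15, 7, 19, 17]
j=4: v[4]=4 ≤ 17 → i=4, swap v[4],v[4] (no change) → [5, 10, 14, 8, 4, 20, 15, 7, 19, 17]
j=5: v[5]=20 > 17 → no swap
j=6: v[6]=15 ≤ 17 → i=5, swap v[5],v[6] → [5, 10, 14, 8, 4, 15, 20, 7, 19, 17]
j=7: v[7]=7 ≤ 17 → i=6, swap v[6],v[7] → [5, 10, 14, 8, 4, 15, 7, 20, 19, 17]
j=8: v[8]=19 > 17 → no swap
(after j=8) v = [5, 10, 14, 8, 4, 15, 7, 20, 19, 17]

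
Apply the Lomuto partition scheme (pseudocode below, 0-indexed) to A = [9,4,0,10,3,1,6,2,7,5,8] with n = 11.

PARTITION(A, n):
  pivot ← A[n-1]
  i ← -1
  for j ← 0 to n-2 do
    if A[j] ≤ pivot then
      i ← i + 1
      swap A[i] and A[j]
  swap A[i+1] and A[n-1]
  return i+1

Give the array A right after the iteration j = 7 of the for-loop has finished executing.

[4,0,3,1,6,2,9,10,7,5,8]

pivot = A[10] = 8; i = -1
j=0: A[0]=9 > 8 → no swap
j=1: A[1]=4 ≤ 8 → i=0, swap A[0],A[1] → [4,9,0,10,3,1,6,2,7,5,8]
j=2: A[2]=0 ≤ 8 → i=1, swap A[1],A[2] → [4,0,9,10,3,1,6,2,7,5,8]
j=3: A[3]=10 > 8 → no swap
j=4: A[4]=3 ≤ 8 → i=2, swap A[2],A[4] → [4,0,3,10,9,1,6,2,7,5,8]
j=5: A[5]=1 ≤ 8 → i=3, swap A[3],A[5] → [4,0,3,1,9,10,6,2,7,5,8]
j=6: A[6]=6 ≤ 8 → i=4, swap A[4],A[6] → [4,0,3,1,6,10,9,2,7,5,8]
j=7: A[7]=2 ≤ 8 → i=5, swap A[5],A[7] → [4,0,3,1,6,2,9,10,7,5,8]
(after j=7) A = [4,0,3,1,6,2,9,10,7,5,8]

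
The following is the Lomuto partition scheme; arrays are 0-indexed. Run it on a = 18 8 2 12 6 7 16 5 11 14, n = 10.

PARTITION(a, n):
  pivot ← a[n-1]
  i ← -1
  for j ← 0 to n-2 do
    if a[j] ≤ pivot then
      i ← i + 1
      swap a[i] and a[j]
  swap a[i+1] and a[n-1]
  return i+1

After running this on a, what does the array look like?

pivot = a[9] = 14; i = -1
j=0: a[0]=18 > 14 → no swap
j=1: a[1]=8 ≤ 14 → i=0, swap a[0],a[1] → 8 18 2 12 6 7 16 5 11 14
j=2: a[2]=2 ≤ 14 → i=1, swap a[1],a[2] → 8 2 18 12 6 7 16 5 11 14
j=3: a[3]=12 ≤ 14 → i=2, swap a[2],a[3] → 8 2 12 18 6 7 16 5 11 14
j=4: a[4]=6 ≤ 14 → i=3, swap a[3],a[4] → 8 2 12 6 18 7 16 5 11 14
j=5: a[5]=7 ≤ 14 → i=4, swap a[4],a[5] → 8 2 12 6 7 18 16 5 11 14
j=6: a[6]=16 > 14 → no swap
j=7: a[7]=5 ≤ 14 → i=5, swap a[5],a[7] → 8 2 12 6 7 5 16 18 11 14
j=8: a[8]=11 ≤ 14 → i=6, swap a[6],a[8] → 8 2 12 6 7 5 11 18 16 14
final swap a[7],a[9] → 8 2 12 6 7 5 11 14 16 18; return 7

8 2 12 6 7 5 11 14 16 18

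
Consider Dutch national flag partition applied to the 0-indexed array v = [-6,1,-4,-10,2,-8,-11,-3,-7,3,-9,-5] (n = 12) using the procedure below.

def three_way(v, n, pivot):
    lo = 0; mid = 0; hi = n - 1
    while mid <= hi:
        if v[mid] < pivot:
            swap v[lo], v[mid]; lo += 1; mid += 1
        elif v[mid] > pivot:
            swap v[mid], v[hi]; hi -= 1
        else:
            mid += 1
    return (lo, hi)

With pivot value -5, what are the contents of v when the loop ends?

[-6,-9,-10,-7,-8,-11,-5,-3,3,2,-4,1]

lo=0 mid=0 hi=11
-6<-5: swap(0,0), lo=1 mid=1 ⇒ [-6,1,-4,-10,2,-8,-11,-3,-7,3,-9,-5]
1>-5: swap(1,11), hi=10 ⇒ [-6,-5,-4,-10,2,-8,-11,-3,-7,3,-9,1]
-5=-5: mid=2
-4>-5: swap(2,10), hi=9 ⇒ [-6,-5,-9,-10,2,-8,-11,-3,-7,3,-4,1]
-9<-5: swap(1,2), lo=2 mid=3 ⇒ [-6,-9,-5,-10,2,-8,-11,-3,-7,3,-4,1]
-10<-5: swap(2,3), lo=3 mid=4 ⇒ [-6,-9,-10,-5,2,-8,-11,-3,-7,3,-4,1]
2>-5: swap(4,9), hi=8 ⇒ [-6,-9,-10,-5,3,-8,-11,-3,-7,2,-4,1]
3>-5: swap(4,8), hi=7 ⇒ [-6,-9,-10,-5,-7,-8,-11,-3,3,2,-4,1]
-7<-5: swap(3,4), lo=4 mid=5 ⇒ [-6,-9,-10,-7,-5,-8,-11,-3,3,2,-4,1]
-8<-5: swap(4,5), lo=5 mid=6 ⇒ [-6,-9,-10,-7,-8,-5,-11,-3,3,2,-4,1]
-11<-5: swap(5,6), lo=6 mid=7 ⇒ [-6,-9,-10,-7,-8,-11,-5,-3,3,2,-4,1]
-3>-5: swap(7,7), hi=6 ⇒ [-6,-9,-10,-7,-8,-11,-5,-3,3,2,-4,1]
done. lo=6 hi=6; v=[-6,-9,-10,-7,-8,-11,-5,-3,3,2,-4,1]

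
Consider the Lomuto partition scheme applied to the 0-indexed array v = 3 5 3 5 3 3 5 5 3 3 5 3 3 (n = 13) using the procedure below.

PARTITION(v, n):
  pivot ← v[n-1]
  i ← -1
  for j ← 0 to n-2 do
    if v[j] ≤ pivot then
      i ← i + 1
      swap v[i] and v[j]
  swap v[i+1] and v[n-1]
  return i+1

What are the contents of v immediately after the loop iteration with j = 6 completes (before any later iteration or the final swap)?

pivot = v[12] = 3; i = -1
j=0: v[0]=3 ≤ 3 → i=0, swap v[0],v[0] (no change) → 3 5 3 5 3 3 5 5 3 3 5 3 3
j=1: v[1]=5 > 3 → no swap
j=2: v[2]=3 ≤ 3 → i=1, swap v[1],v[2] → 3 3 5 5 3 3 5 5 3 3 5 3 3
j=3: v[3]=5 > 3 → no swap
j=4: v[4]=3 ≤ 3 → i=2, swap v[2],v[4] → 3 3 3 5 5 3 5 5 3 3 5 3 3
j=5: v[5]=3 ≤ 3 → i=3, swap v[3],v[5] → 3 3 3 3 5 5 5 5 3 3 5 3 3
j=6: v[6]=5 > 3 → no swap
(after j=6) v = 3 3 3 3 5 5 5 5 3 3 5 3 3

3 3 3 3 5 5 5 5 3 3 5 3 3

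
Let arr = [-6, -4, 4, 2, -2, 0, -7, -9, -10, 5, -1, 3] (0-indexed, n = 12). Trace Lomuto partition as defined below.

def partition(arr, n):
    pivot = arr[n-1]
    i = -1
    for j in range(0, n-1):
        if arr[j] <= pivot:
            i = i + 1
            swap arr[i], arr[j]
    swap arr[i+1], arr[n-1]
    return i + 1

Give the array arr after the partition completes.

[-6, -4, 2, -2, 0, -7, -9, -10, -1, 3, 4, 5]

pivot = arr[11] = 3; i = -1
j=0: arr[0]=-6 ≤ 3 → i=0, swap arr[0],arr[0] (no change) → [-6, -4, 4, 2, -2, 0, -7, -9, -10, 5, -1, 3]
j=1: arr[1]=-4 ≤ 3 → i=1, swap arr[1],arr[1] (no change) → [-6, -4, 4, 2, -2, 0, -7, -9, -10, 5, -1, 3]
j=2: arr[2]=4 > 3 → no swap
j=3: arr[3]=2 ≤ 3 → i=2, swap arr[2],arr[3] → [-6, -4, 2, 4, -2, 0, -7, -9, -10, 5, -1, 3]
j=4: arr[4]=-2 ≤ 3 → i=3, swap arr[3],arr[4] → [-6, -4, 2, -2, 4, 0, -7, -9, -10, 5, -1, 3]
j=5: arr[5]=0 ≤ 3 → i=4, swap arr[4],arr[5] → [-6, -4, 2, -2, 0, 4, -7, -9, -10, 5, -1, 3]
j=6: arr[6]=-7 ≤ 3 → i=5, swap arr[5],arr[6] → [-6, -4, 2, -2, 0, -7, 4, -9, -10, 5, -1, 3]
j=7: arr[7]=-9 ≤ 3 → i=6, swap arr[6],arr[7] → [-6, -4, 2, -2, 0, -7, -9, 4, -10, 5, -1, 3]
j=8: arr[8]=-10 ≤ 3 → i=7, swap arr[7],arr[8] → [-6, -4, 2, -2, 0, -7, -9, -10, 4, 5, -1, 3]
j=9: arr[9]=5 > 3 → no swap
j=10: arr[10]=-1 ≤ 3 → i=8, swap arr[8],arr[10] → [-6, -4, 2, -2, 0, -7, -9, -10, -1, 5, 4, 3]
final swap arr[9],arr[11] → [-6, -4, 2, -2, 0, -7, -9, -10, -1, 3, 4, 5]; return 9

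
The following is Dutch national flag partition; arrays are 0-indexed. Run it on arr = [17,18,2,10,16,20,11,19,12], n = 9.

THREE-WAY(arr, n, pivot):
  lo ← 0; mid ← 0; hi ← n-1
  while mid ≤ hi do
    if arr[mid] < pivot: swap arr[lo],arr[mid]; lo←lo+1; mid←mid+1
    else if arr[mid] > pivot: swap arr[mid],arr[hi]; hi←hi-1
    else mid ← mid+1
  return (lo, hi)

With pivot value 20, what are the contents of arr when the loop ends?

[17,18,2,10,16,11,19,12,20]

lo=0 mid=0 hi=8
17<20: swap(0,0), lo=1 mid=1 ⇒ [17,18,2,10,16,20,11,19,12]
18<20: swap(1,1), lo=2 mid=2 ⇒ [17,18,2,10,16,20,11,19,12]
2<20: swap(2,2), lo=3 mid=3 ⇒ [17,18,2,10,16,20,11,19,12]
10<20: swap(3,3), lo=4 mid=4 ⇒ [17,18,2,10,16,20,11,19,12]
16<20: swap(4,4), lo=5 mid=5 ⇒ [17,18,2,10,16,20,11,19,12]
20=20: mid=6
11<20: swap(5,6), lo=6 mid=7 ⇒ [17,18,2,10,16,11,20,19,12]
19<20: swap(6,7), lo=7 mid=8 ⇒ [17,18,2,10,16,11,19,20,12]
12<20: swap(7,8), lo=8 mid=9 ⇒ [17,18,2,10,16,11,19,12,20]
done. lo=8 hi=8; arr=[17,18,2,10,16,11,19,12,20]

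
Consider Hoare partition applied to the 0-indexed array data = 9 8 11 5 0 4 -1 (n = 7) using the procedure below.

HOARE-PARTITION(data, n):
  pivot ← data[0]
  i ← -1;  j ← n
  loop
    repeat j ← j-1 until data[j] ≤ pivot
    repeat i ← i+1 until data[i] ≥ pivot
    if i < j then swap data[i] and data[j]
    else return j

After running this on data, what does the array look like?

-1 8 4 5 0 11 9

pivot=9
j stops at 6 (-1), i stops at 0 (9); swap ⇒ -1 8 11 5 0 4 9
j stops at 5 (4), i stops at 2 (11); swap ⇒ -1 8 4 5 0 11 9
j stops at 4, i stops at 5; i≥j ⇒ return 4. data=-1 8 4 5 0 11 9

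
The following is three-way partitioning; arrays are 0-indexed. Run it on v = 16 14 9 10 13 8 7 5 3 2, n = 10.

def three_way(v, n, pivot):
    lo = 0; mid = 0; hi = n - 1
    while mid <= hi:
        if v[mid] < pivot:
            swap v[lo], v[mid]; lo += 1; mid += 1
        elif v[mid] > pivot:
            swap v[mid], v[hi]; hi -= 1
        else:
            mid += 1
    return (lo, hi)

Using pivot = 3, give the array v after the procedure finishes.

2 3 10 13 8 7 5 9 14 16

lo=0 mid=0 hi=9
16>3: swap(0,9), hi=8 ⇒ 2 14 9 10 13 8 7 5 3 16
2<3: swap(0,0), lo=1 mid=1 ⇒ 2 14 9 10 13 8 7 5 3 16
14>3: swap(1,8), hi=7 ⇒ 2 3 9 10 13 8 7 5 14 16
3=3: mid=2
9>3: swap(2,7), hi=6 ⇒ 2 3 5 10 13 8 7 9 14 16
5>3: swap(2,6), hi=5 ⇒ 2 3 7 10 13 8 5 9 14 16
7>3: swap(2,5), hi=4 ⇒ 2 3 8 10 13 7 5 9 14 16
8>3: swap(2,4), hi=3 ⇒ 2 3 13 10 8 7 5 9 14 16
13>3: swap(2,3), hi=2 ⇒ 2 3 10 13 8 7 5 9 14 16
10>3: swap(2,2), hi=1 ⇒ 2 3 10 13 8 7 5 9 14 16
done. lo=1 hi=1; v=2 3 10 13 8 7 5 9 14 16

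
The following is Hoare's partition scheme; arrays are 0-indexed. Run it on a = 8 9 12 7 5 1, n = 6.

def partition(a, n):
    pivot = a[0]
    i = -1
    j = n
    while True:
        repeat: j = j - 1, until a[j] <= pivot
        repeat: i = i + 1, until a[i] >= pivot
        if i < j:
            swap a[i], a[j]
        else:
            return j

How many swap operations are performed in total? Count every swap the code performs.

pivot = a[0] = 8; i = -1, j = 6
j→5 (a[5]=1≤8), i→0 (a[0]=8≥8); i<j, swap → 1 9 12 7 5 8
j→4 (a[4]=5≤8), i→1 (a[1]=9≥8); i<j, swap → 1 5 12 7 9 8
j→3 (a[3]=7≤8), i→2 (a[2]=12≥8); i<j, swap → 1 5 7 12 9 8
j→2, i→3; i≥j, return j=2. a = 1 5 7 12 9 8

3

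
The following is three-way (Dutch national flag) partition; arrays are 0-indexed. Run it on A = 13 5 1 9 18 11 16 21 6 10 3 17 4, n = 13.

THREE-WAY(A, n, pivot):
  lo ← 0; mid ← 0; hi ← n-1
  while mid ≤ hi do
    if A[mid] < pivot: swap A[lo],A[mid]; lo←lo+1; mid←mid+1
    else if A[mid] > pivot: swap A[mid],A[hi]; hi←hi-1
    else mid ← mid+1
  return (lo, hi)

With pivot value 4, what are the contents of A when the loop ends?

3 1 4 18 11 16 21 6 10 9 17 5 13

pivot = 4; lo=0, mid=0, hi=12
A[mid]=13>4: swap A[0],A[12]; hi=11 → 4 5 1 9 18 11 16 21 6 10 3 17 13
A[mid]=4=4: mid=1
A[mid]=5>4: swap A[1],A[11]; hi=10 → 4 17 1 9 18 11 16 21 6 10 3 5 13
A[mid]=17>4: swap A[1],A[10]; hi=9 → 4 3 1 9 18 11 16 21 6 10 17 5 13
A[mid]=3<4: swap A[0],A[1]; lo=1,mid=2 → 3 4 1 9 18 11 16 21 6 10 17 5 13
A[mid]=1<4: swap A[1],A[2]; lo=2,mid=3 → 3 1 4 9 18 11 16 21 6 10 17 5 13
A[mid]=9>4: swap A[3],A[9]; hi=8 → 3 1 4 10 18 11 16 21 6 9 17 5 13
A[mid]=10>4: swap A[3],A[8]; hi=7 → 3 1 4 6 18 11 16 21 10 9 17 5 13
A[mid]=6>4: swap A[3],A[7]; hi=6 → 3 1 4 21 18 11 16 6 10 9 17 5 13
A[mid]=21>4: swap A[3],A[6]; hi=5 → 3 1 4 16 18 11 21 6 10 9 17 5 13
A[mid]=16>4: swap A[3],A[5]; hi=4 → 3 1 4 11 18 16 21 6 10 9 17 5 13
A[mid]=11>4: swap A[3],A[4]; hi=3 → 3 1 4 18 11 16 21 6 10 9 17 5 13
A[mid]=18>4: swap A[3],A[3]; hi=2 → 3 1 4 18 11 16 21 6 10 9 17 5 13
end: lo=2, hi=2; A = 3 1 4 18 11 16 21 6 10 9 17 5 13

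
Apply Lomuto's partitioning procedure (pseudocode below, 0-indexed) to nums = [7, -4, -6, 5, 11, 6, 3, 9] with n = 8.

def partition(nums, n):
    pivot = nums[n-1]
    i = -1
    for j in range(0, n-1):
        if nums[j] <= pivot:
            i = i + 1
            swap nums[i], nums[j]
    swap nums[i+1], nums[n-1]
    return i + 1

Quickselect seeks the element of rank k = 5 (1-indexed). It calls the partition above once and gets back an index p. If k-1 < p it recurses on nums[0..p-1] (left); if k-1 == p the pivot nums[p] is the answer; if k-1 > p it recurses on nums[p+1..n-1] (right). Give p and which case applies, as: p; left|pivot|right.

pivot = nums[7] = 9; i = -1
j=0: nums[0]=7 ≤ 9 → i=0, swap nums[0],nums[0] (no change) → [7, -4, -6, 5, 11, 6, 3, 9]
j=1: nums[1]=-4 ≤ 9 → i=1, swap nums[1],nums[1] (no change) → [7, -4, -6, 5, 11, 6, 3, 9]
j=2: nums[2]=-6 ≤ 9 → i=2, swap nums[2],nums[2] (no change) → [7, -4, -6, 5, 11, 6, 3, 9]
j=3: nums[3]=5 ≤ 9 → i=3, swap nums[3],nums[3] (no change) → [7, -4, -6, 5, 11, 6, 3, 9]
j=4: nums[4]=11 > 9 → no swap
j=5: nums[5]=6 ≤ 9 → i=4, swap nums[4],nums[5] → [7, -4, -6, 5, 6, 11, 3, 9]
j=6: nums[6]=3 ≤ 9 → i=5, swap nums[5],nums[6] → [7, -4, -6, 5, 6, 3, 11, 9]
final swap nums[6],nums[7] → [7, -4, -6, 5, 6, 3, 9, 11]; return 6
p = 6; k-1 = 4 < 6 ⇒ left

6; left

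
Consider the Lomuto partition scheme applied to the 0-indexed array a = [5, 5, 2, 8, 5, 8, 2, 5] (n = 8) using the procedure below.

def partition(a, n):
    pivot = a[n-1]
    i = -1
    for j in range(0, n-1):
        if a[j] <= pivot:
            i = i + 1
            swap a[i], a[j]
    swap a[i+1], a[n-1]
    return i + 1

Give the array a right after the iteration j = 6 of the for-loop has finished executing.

pivot = a[7] = 5; i = -1
j=0: a[0]=5 ≤ 5 → i=0, swap a[0],a[0] (no change) → [5, 5, 2, 8, 5, 8, 2, 5]
j=1: a[1]=5 ≤ 5 → i=1, swap a[1],a[1] (no change) → [5, 5, 2, 8, 5, 8, 2, 5]
j=2: a[2]=2 ≤ 5 → i=2, swap a[2],a[2] (no change) → [5, 5, 2, 8, 5, 8, 2, 5]
j=3: a[3]=8 > 5 → no swap
j=4: a[4]=5 ≤ 5 → i=3, swap a[3],a[4] → [5, 5, 2, 5, 8, 8, 2, 5]
j=5: a[5]=8 > 5 → no swap
j=6: a[6]=2 ≤ 5 → i=4, swap a[4],a[6] → [5, 5, 2, 5, 2, 8, 8, 5]
(after j=6) a = [5, 5, 2, 5, 2, 8, 8, 5]

[5, 5, 2, 5, 2, 8, 8, 5]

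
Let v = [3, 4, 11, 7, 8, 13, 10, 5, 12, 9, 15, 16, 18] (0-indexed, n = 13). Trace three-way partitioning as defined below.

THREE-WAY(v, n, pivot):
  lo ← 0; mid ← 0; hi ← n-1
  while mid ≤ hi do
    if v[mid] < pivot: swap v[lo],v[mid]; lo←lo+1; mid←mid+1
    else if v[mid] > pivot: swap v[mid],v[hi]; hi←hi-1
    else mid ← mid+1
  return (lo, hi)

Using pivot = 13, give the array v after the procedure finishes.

lo=0 mid=0 hi=12
3<13: swap(0,0), lo=1 mid=1 ⇒ [3, 4, 11, 7, 8, 13, 10, 5, 12, 9, 15, 16, 18]
4<13: swap(1,1), lo=2 mid=2 ⇒ [3, 4, 11, 7, 8, 13, 10, 5, 12, 9, 15, 16, 18]
11<13: swap(2,2), lo=3 mid=3 ⇒ [3, 4, 11, 7, 8, 13, 10, 5, 12, 9, 15, 16, 18]
7<13: swap(3,3), lo=4 mid=4 ⇒ [3, 4, 11, 7, 8, 13, 10, 5, 12, 9, 15, 16, 18]
8<13: swap(4,4), lo=5 mid=5 ⇒ [3, 4, 11, 7, 8, 13, 10, 5, 12, 9, 15, 16, 18]
13=13: mid=6
10<13: swap(5,6), lo=6 mid=7 ⇒ [3, 4, 11, 7, 8, 10, 13, 5, 12, 9, 15, 16, 18]
5<13: swap(6,7), lo=7 mid=8 ⇒ [3, 4, 11, 7, 8, 10, 5, 13, 12, 9, 15, 16, 18]
12<13: swap(7,8), lo=8 mid=9 ⇒ [3, 4, 11, 7, 8, 10, 5, 12, 13, 9, 15, 16, 18]
9<13: swap(8,9), lo=9 mid=10 ⇒ [3, 4, 11, 7, 8, 10, 5, 12, 9, 13, 15, 16, 18]
15>13: swap(10,12), hi=11 ⇒ [3, 4, 11, 7, 8, 10, 5, 12, 9, 13, 18, 16, 15]
18>13: swap(10,11), hi=10 ⇒ [3, 4, 11, 7, 8, 10, 5, 12, 9, 13, 16, 18, 15]
16>13: swap(10,10), hi=9 ⇒ [3, 4, 11, 7, 8, 10, 5, 12, 9, 13, 16, 18, 15]
done. lo=9 hi=9; v=[3, 4, 11, 7, 8, 10, 5, 12, 9, 13, 16, 18, 15]

[3, 4, 11, 7, 8, 10, 5, 12, 9, 13, 16, 18, 15]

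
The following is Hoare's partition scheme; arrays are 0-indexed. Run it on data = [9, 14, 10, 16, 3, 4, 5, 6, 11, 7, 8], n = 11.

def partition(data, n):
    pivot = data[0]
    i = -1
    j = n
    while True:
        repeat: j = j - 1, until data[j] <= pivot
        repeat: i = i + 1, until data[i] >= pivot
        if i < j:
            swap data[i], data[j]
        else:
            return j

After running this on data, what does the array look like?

[8, 7, 6, 5, 3, 4, 16, 10, 11, 14, 9]

pivot = data[0] = 9; i = -1, j = 11
j→10 (data[10]=8≤9), i→0 (data[0]=9≥9); i<j, swap → [8, 14, 10, 16, 3, 4, 5, 6, 11, 7, 9]
j→9 (data[9]=7≤9), i→1 (data[1]=14≥9); i<j, swap → [8, 7, 10, 16, 3, 4, 5, 6, 11, 14, 9]
j→7 (data[7]=6≤9), i→2 (data[2]=10≥9); i<j, swap → [8, 7, 6, 16, 3, 4, 5, 10, 11, 14, 9]
j→6 (data[6]=5≤9), i→3 (data[3]=16≥9); i<j, swap → [8, 7, 6, 5, 3, 4, 16, 10, 11, 14, 9]
j→5, i→6; i≥j, return j=5. data = [8, 7, 6, 5, 3, 4, 16, 10, 11, 14, 9]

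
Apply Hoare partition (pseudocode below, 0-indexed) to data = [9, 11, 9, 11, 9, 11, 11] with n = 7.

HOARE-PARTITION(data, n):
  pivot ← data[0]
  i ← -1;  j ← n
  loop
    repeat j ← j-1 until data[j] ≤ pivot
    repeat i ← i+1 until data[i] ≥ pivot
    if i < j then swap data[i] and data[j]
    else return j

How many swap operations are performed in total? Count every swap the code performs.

2

pivot = data[0] = 9; i = -1, j = 7
j→4 (data[4]=9≤9), i→0 (data[0]=9≥9); i<j, swap → [9, 11, 9, 11, 9, 11, 11]
j→2 (data[2]=9≤9), i→1 (data[1]=11≥9); i<j, swap → [9, 9, 11, 11, 9, 11, 11]
j→1, i→2; i≥j, return j=1. data = [9, 9, 11, 11, 9, 11, 11]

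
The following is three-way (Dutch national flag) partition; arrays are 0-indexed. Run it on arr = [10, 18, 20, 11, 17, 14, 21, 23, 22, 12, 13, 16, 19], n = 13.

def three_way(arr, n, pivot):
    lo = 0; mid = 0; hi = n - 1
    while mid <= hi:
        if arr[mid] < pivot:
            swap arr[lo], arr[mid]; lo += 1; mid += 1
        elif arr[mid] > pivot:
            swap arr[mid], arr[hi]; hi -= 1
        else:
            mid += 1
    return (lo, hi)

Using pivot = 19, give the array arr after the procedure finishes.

[10, 18, 11, 17, 14, 16, 13, 12, 19, 22, 23, 21, 20]

pivot = 19; lo=0, mid=0, hi=12
arr[mid]=10<19: swap arr[0],arr[0]; lo=1,mid=1 → [10, 18, 20, 11, 17, 14, 21, 23, 22, 12, 13, 16, 19]
arr[mid]=18<19: swap arr[1],arr[1]; lo=2,mid=2 → [10, 18, 20, 11, 17, 14, 21, 23, 22, 12, 13, 16, 19]
arr[mid]=20>19: swap arr[2],arr[12]; hi=11 → [10, 18, 19, 11, 17, 14, 21, 23, 22, 12, 13, 16, 20]
arr[mid]=19=19: mid=3
arr[mid]=11<19: swap arr[2],arr[3]; lo=3,mid=4 → [10, 18, 11, 19, 17, 14, 21, 23, 22, 12, 13, 16, 20]
arr[mid]=17<19: swap arr[3],arr[4]; lo=4,mid=5 → [10, 18, 11, 17, 19, 14, 21, 23, 22, 12, 13, 16, 20]
arr[mid]=14<19: swap arr[4],arr[5]; lo=5,mid=6 → [10, 18, 11, 17, 14, 19, 21, 23, 22, 12, 13, 16, 20]
arr[mid]=21>19: swap arr[6],arr[11]; hi=10 → [10, 18, 11, 17, 14, 19, 16, 23, 22, 12, 13, 21, 20]
arr[mid]=16<19: swap arr[5],arr[6]; lo=6,mid=7 → [10, 18, 11, 17, 14, 16, 19, 23, 22, 12, 13, 21, 20]
arr[mid]=23>19: swap arr[7],arr[10]; hi=9 → [10, 18, 11, 17, 14, 16, 19, 13, 22, 12, 23, 21, 20]
arr[mid]=13<19: swap arr[6],arr[7]; lo=7,mid=8 → [10, 18, 11, 17, 14, 16, 13, 19, 22, 12, 23, 21, 20]
arr[mid]=22>19: swap arr[8],arr[9]; hi=8 → [10, 18, 11, 17, 14, 16, 13, 19, 12, 22, 23, 21, 20]
arr[mid]=12<19: swap arr[7],arr[8]; lo=8,mid=9 → [10, 18, 11, 17, 14, 16, 13, 12, 19, 22, 23, 21, 20]
end: lo=8, hi=8; arr = [10, 18, 11, 17, 14, 16, 13, 12, 19, 22, 23, 21, 20]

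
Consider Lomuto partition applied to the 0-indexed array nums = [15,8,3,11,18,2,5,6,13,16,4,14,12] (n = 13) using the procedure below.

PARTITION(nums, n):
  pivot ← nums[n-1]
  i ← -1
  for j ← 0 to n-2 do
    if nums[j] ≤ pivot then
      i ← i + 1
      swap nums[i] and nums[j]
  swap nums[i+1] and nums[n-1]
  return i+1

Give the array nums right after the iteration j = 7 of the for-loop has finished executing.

pivot=12, i=-1
j=0: 15>12, skip
j=1: 8≤12, i=0, swap(0,1) ⇒ [8,15,3,11,18,2,5,6,13,16,4,14,12]
j=2: 3≤12, i=1, swap(1,2) ⇒ [8,3,15,11,18,2,5,6,13,16,4,14,12]
j=3: 11≤12, i=2, swap(2,3) ⇒ [8,3,11,15,18,2,5,6,13,16,4,14,12]
j=4: 18>12, skip
j=5: 2≤12, i=3, swap(3,5) ⇒ [8,3,11,2,18,15,5,6,13,16,4,14,12]
j=6: 5≤12, i=4, swap(4,6) ⇒ [8,3,11,2,5,15,18,6,13,16,4,14,12]
j=7: 6≤12, i=5, swap(5,7) ⇒ [8,3,11,2,5,6,18,15,13,16,4,14,12]
(after j=7) nums = [8,3,11,2,5,6,18,15,13,16,4,14,12]

[8,3,11,2,5,6,18,15,13,16,4,14,12]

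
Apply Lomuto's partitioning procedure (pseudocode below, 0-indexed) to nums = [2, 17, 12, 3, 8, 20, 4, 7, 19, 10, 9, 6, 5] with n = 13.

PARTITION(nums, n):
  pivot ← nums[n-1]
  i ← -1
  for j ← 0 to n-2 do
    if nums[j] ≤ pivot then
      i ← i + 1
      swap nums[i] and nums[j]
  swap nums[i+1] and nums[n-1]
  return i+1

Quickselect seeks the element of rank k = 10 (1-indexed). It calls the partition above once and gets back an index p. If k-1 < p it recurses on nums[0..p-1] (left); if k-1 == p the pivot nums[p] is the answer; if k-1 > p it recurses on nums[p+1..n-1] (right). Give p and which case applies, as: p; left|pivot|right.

3; right

pivot=5, i=-1
j=0: 2≤5, i=0, swap(0,0) ⇒ [2, 17, 12, 3, 8, 20, 4, 7, 19, 10, 9, 6, 5]
j=1: 17>5, skip
j=2: 12>5, skip
j=3: 3≤5, i=1, swap(1,3) ⇒ [2, 3, 12, 17, 8, 20, 4, 7, 19, 10, 9, 6, 5]
j=4: 8>5, skip
j=5: 20>5, skip
j=6: 4≤5, i=2, swap(2,6) ⇒ [2, 3, 4, 17, 8, 20, 12, 7, 19, 10, 9, 6, 5]
j=7: 7>5, skip
j=8: 19>5, skip
j=9: 10>5, skip
j=10: 9>5, skip
j=11: 6>5, skip
swap(3,12) ⇒ [2, 3, 4, 5, 8, 20, 12, 7, 19, 10, 9, 6, 17]; return 3
p = 3; k-1 = 9 > 3 ⇒ right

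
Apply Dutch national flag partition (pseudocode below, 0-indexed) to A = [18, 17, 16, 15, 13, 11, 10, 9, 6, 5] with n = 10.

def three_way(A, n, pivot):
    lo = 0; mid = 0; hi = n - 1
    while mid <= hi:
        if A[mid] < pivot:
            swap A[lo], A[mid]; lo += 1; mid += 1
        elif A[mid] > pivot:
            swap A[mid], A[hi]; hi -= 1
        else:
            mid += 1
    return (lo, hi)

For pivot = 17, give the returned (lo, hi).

(8, 8)

lo=0 mid=0 hi=9
18>17: swap(0,9), hi=8 ⇒ [5, 17, 16, 15, 13, 11, 10, 9, 6, 18]
5<17: swap(0,0), lo=1 mid=1 ⇒ [5, 17, 16, 15, 13, 11, 10, 9, 6, 18]
17=17: mid=2
16<17: swap(1,2), lo=2 mid=3 ⇒ [5, 16, 17, 15, 13, 11, 10, 9, 6, 18]
15<17: swap(2,3), lo=3 mid=4 ⇒ [5, 16, 15, 17, 13, 11, 10, 9, 6, 18]
13<17: swap(3,4), lo=4 mid=5 ⇒ [5, 16, 15, 13, 17, 11, 10, 9, 6, 18]
11<17: swap(4,5), lo=5 mid=6 ⇒ [5, 16, 15, 13, 11, 17, 10, 9, 6, 18]
10<17: swap(5,6), lo=6 mid=7 ⇒ [5, 16, 15, 13, 11, 10, 17, 9, 6, 18]
9<17: swap(6,7), lo=7 mid=8 ⇒ [5, 16, 15, 13, 11, 10, 9, 17, 6, 18]
6<17: swap(7,8), lo=8 mid=9 ⇒ [5, 16, 15, 13, 11, 10, 9, 6, 17, 18]
done. lo=8 hi=8; A=[5, 16, 15, 13, 11, 10, 9, 6, 17, 18]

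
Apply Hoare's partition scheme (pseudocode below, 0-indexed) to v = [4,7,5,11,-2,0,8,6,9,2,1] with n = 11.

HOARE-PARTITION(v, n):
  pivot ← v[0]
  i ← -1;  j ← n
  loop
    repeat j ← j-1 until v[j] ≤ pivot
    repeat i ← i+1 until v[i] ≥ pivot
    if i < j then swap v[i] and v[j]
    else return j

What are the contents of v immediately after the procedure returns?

[1,2,0,-2,11,5,8,6,9,7,4]

pivot=4
j stops at 10 (1), i stops at 0 (4); swap ⇒ [1,7,5,11,-2,0,8,6,9,2,4]
j stops at 9 (2), i stops at 1 (7); swap ⇒ [1,2,5,11,-2,0,8,6,9,7,4]
j stops at 5 (0), i stops at 2 (5); swap ⇒ [1,2,0,11,-2,5,8,6,9,7,4]
j stops at 4 (-2), i stops at 3 (11); swap ⇒ [1,2,0,-2,11,5,8,6,9,7,4]
j stops at 3, i stops at 4; i≥j ⇒ return 3. v=[1,2,0,-2,11,5,8,6,9,7,4]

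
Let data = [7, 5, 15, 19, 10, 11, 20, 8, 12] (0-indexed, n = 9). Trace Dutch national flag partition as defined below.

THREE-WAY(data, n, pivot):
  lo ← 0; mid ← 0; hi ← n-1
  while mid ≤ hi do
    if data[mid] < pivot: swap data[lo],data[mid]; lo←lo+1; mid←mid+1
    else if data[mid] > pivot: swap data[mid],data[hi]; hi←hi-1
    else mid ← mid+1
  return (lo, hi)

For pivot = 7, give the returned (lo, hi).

(1, 1)

lo=0 mid=0 hi=8
7=7: mid=1
5<7: swap(0,1), lo=1 mid=2 ⇒ [5, 7, 15, 19, 10, 11, 20, 8, 12]
15>7: swap(2,8), hi=7 ⇒ [5, 7, 12, 19, 10, 11, 20, 8, 15]
12>7: swap(2,7), hi=6 ⇒ [5, 7, 8, 19, 10, 11, 20, 12, 15]
8>7: swap(2,6), hi=5 ⇒ [5, 7, 20, 19, 10, 11, 8, 12, 15]
20>7: swap(2,5), hi=4 ⇒ [5, 7, 11, 19, 10, 20, 8, 12, 15]
11>7: swap(2,4), hi=3 ⇒ [5, 7, 10, 19, 11, 20, 8, 12, 15]
10>7: swap(2,3), hi=2 ⇒ [5, 7, 19, 10, 11, 20, 8, 12, 15]
19>7: swap(2,2), hi=1 ⇒ [5, 7, 19, 10, 11, 20, 8, 12, 15]
done. lo=1 hi=1; data=[5, 7, 19, 10, 11, 20, 8, 12, 15]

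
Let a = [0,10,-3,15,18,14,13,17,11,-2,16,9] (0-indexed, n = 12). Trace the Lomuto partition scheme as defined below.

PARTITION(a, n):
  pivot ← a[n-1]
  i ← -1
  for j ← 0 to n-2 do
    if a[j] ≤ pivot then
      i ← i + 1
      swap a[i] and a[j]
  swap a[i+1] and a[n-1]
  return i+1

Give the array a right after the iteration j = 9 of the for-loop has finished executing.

pivot = a[11] = 9; i = -1
j=0: a[0]=0 ≤ 9 → i=0, swap a[0],a[0] (no change) → [0,10,-3,15,18,14,13,17,11,-2,16,9]
j=1: a[1]=10 > 9 → no swap
j=2: a[2]=-3 ≤ 9 → i=1, swap a[1],a[2] → [0,-3,10,15,18,14,13,17,11,-2,16,9]
j=3: a[3]=15 > 9 → no swap
j=4: a[4]=18 > 9 → no swap
j=5: a[5]=14 > 9 → no swap
j=6: a[6]=13 > 9 → no swap
j=7: a[7]=17 > 9 → no swap
j=8: a[8]=11 > 9 → no swap
j=9: a[9]=-2 ≤ 9 → i=2, swap a[2],a[9] → [0,-3,-2,15,18,14,13,17,11,10,16,9]
(after j=9) a = [0,-3,-2,15,18,14,13,17,11,10,16,9]

[0,-3,-2,15,18,14,13,17,11,10,16,9]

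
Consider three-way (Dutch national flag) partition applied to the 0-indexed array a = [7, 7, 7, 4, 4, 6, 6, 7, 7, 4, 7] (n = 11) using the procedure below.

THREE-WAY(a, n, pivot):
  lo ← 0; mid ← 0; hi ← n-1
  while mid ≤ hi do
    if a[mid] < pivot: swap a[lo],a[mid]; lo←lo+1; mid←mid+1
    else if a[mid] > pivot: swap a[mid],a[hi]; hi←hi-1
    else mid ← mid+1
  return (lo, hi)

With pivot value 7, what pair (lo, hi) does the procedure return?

(5, 10)

pivot = 7; lo=0, mid=0, hi=10
a[mid]=7=7: mid=1
a[mid]=7=7: mid=2
a[mid]=7=7: mid=3
a[mid]=4<7: swap a[0],a[3]; lo=1,mid=4 → [4, 7, 7, 7, 4, 6, 6, 7, 7, 4, 7]
a[mid]=4<7: swap a[1],a[4]; lo=2,mid=5 → [4, 4, 7, 7, 7, 6, 6, 7, 7, 4, 7]
a[mid]=6<7: swap a[2],a[5]; lo=3,mid=6 → [4, 4, 6, 7, 7, 7, 6, 7, 7, 4, 7]
a[mid]=6<7: swap a[3],a[6]; lo=4,mid=7 → [4, 4, 6, 6, 7, 7, 7, 7, 7, 4, 7]
a[mid]=7=7: mid=8
a[mid]=7=7: mid=9
a[mid]=4<7: swap a[4],a[9]; lo=5,mid=10 → [4, 4, 6, 6, 4, 7, 7, 7, 7, 7, 7]
a[mid]=7=7: mid=11
end: lo=5, hi=10; a = [4, 4, 6, 6, 4, 7, 7, 7, 7, 7, 7]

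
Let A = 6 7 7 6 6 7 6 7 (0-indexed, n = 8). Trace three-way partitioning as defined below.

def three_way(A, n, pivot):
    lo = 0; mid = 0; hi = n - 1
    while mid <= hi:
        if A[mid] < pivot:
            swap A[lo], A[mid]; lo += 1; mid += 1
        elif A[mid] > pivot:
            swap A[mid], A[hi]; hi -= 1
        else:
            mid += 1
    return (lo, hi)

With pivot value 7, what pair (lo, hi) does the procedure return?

pivot = 7; lo=0, mid=0, hi=7
A[mid]=6<7: swap A[0],A[0]; lo=1,mid=1 → 6 7 7 6 6 7 6 7
A[mid]=7=7: mid=2
A[mid]=7=7: mid=3
A[mid]=6<7: swap A[1],A[3]; lo=2,mid=4 → 6 6 7 7 6 7 6 7
A[mid]=6<7: swap A[2],A[4]; lo=3,mid=5 → 6 6 6 7 7 7 6 7
A[mid]=7=7: mid=6
A[mid]=6<7: swap A[3],A[6]; lo=4,mid=7 → 6 6 6 6 7 7 7 7
A[mid]=7=7: mid=8
end: lo=4, hi=7; A = 6 6 6 6 7 7 7 7

(4, 7)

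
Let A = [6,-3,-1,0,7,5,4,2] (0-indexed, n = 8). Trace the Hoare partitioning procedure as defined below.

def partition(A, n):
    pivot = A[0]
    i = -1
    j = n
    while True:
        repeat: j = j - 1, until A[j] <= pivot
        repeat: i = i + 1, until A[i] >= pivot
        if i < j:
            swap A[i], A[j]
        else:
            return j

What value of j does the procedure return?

5

pivot = A[0] = 6; i = -1, j = 8
j→7 (A[7]=2≤6), i→0 (A[0]=6≥6); i<j, swap → [2,-3,-1,0,7,5,4,6]
j→6 (A[6]=4≤6), i→4 (A[4]=7≥6); i<j, swap → [2,-3,-1,0,4,5,7,6]
j→5, i→6; i≥j, return j=5. A = [2,-3,-1,0,4,5,7,6]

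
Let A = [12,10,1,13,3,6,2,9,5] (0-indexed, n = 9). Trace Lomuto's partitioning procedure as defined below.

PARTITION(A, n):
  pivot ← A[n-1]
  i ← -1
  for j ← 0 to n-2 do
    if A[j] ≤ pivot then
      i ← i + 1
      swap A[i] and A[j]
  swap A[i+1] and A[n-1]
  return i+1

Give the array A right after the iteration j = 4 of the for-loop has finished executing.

pivot=5, i=-1
j=0: 12>5, skip
j=1: 10>5, skip
j=2: 1≤5, i=0, swap(0,2) ⇒ [1,10,12,13,3,6,2,9,5]
j=3: 13>5, skip
j=4: 3≤5, i=1, swap(1,4) ⇒ [1,3,12,13,10,6,2,9,5]
(after j=4) A = [1,3,12,13,10,6,2,9,5]

[1,3,12,13,10,6,2,9,5]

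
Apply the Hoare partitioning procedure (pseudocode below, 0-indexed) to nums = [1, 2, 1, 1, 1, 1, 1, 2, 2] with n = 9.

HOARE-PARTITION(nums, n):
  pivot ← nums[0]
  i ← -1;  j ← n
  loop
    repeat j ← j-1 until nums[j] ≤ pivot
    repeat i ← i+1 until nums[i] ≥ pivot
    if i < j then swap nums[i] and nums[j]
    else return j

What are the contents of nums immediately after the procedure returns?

[1, 1, 1, 1, 1, 2, 1, 2, 2]

pivot = nums[0] = 1; i = -1, j = 9
j→6 (nums[6]=1≤1), i→0 (nums[0]=1≥1); i<j, swap → [1, 2, 1, 1, 1, 1, 1, 2, 2]
j→5 (nums[5]=1≤1), i→1 (nums[1]=2≥1); i<j, swap → [1, 1, 1, 1, 1, 2, 1, 2, 2]
j→4 (nums[4]=1≤1), i→2 (nums[2]=1≥1); i<j, swap → [1, 1, 1, 1, 1, 2, 1, 2, 2]
j→3, i→3; i≥j, return j=3. nums = [1, 1, 1, 1, 1, 2, 1, 2, 2]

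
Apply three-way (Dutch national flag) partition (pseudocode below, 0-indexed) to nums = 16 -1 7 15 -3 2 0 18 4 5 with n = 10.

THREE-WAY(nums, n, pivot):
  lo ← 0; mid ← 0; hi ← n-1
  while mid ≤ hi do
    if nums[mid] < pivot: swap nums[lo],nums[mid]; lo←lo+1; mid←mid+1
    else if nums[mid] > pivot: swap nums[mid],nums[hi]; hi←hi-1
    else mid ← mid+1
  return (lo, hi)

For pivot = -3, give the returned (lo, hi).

pivot = -3; lo=0, mid=0, hi=9
nums[mid]=16>-3: swap nums[0],nums[9]; hi=8 → 5 -1 7 15 -3 2 0 18 4 16
nums[mid]=5>-3: swap nums[0],nums[8]; hi=7 → 4 -1 7 15 -3 2 0 18 5 16
nums[mid]=4>-3: swap nums[0],nums[7]; hi=6 → 18 -1 7 15 -3 2 0 4 5 16
nums[mid]=18>-3: swap nums[0],nums[6]; hi=5 → 0 -1 7 15 -3 2 18 4 5 16
nums[mid]=0>-3: swap nums[0],nums[5]; hi=4 → 2 -1 7 15 -3 0 18 4 5 16
nums[mid]=2>-3: swap nums[0],nums[4]; hi=3 → -3 -1 7 15 2 0 18 4 5 16
nums[mid]=-3=-3: mid=1
nums[mid]=-1>-3: swap nums[1],nums[3]; hi=2 → -3 15 7 -1 2 0 18 4 5 16
nums[mid]=15>-3: swap nums[1],nums[2]; hi=1 → -3 7 15 -1 2 0 18 4 5 16
nums[mid]=7>-3: swap nums[1],nums[1]; hi=0 → -3 7 15 -1 2 0 18 4 5 16
end: lo=0, hi=0; nums = -3 7 15 -1 2 0 18 4 5 16

(0, 0)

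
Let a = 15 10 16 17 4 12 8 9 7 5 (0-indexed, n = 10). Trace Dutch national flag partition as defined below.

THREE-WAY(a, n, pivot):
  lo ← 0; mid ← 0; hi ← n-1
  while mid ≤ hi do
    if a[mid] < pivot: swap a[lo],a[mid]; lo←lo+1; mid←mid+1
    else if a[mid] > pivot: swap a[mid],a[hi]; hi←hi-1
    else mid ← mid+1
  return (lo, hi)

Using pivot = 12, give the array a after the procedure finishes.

5 10 7 9 4 8 12 17 16 15

lo=0 mid=0 hi=9
15>12: swap(0,9), hi=8 ⇒ 5 10 16 17 4 12 8 9 7 15
5<12: swap(0,0), lo=1 mid=1 ⇒ 5 10 16 17 4 12 8 9 7 15
10<12: swap(1,1), lo=2 mid=2 ⇒ 5 10 16 17 4 12 8 9 7 15
16>12: swap(2,8), hi=7 ⇒ 5 10 7 17 4 12 8 9 16 15
7<12: swap(2,2), lo=3 mid=3 ⇒ 5 10 7 17 4 12 8 9 16 15
17>12: swap(3,7), hi=6 ⇒ 5 10 7 9 4 12 8 17 16 15
9<12: swap(3,3), lo=4 mid=4 ⇒ 5 10 7 9 4 12 8 17 16 15
4<12: swap(4,4), lo=5 mid=5 ⇒ 5 10 7 9 4 12 8 17 16 15
12=12: mid=6
8<12: swap(5,6), lo=6 mid=7 ⇒ 5 10 7 9 4 8 12 17 16 15
done. lo=6 hi=6; a=5 10 7 9 4 8 12 17 16 15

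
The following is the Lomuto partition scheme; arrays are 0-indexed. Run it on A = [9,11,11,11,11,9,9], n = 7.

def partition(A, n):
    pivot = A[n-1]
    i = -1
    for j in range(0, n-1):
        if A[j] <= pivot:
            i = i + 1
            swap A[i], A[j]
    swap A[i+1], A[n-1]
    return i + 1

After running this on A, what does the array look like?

pivot = A[6] = 9; i = -1
j=0: A[0]=9 ≤ 9 → i=0, swap A[0],A[0] (no change) → [9,11,11,11,11,9,9]
j=1: A[1]=11 > 9 → no swap
j=2: A[2]=11 > 9 → no swap
j=3: A[3]=11 > 9 → no swap
j=4: A[4]=11 > 9 → no swap
j=5: A[5]=9 ≤ 9 → i=1, swap A[1],A[5] → [9,9,11,11,11,11,9]
final swap A[2],A[6] → [9,9,9,11,11,11,11]; return 2

[9,9,9,11,11,11,11]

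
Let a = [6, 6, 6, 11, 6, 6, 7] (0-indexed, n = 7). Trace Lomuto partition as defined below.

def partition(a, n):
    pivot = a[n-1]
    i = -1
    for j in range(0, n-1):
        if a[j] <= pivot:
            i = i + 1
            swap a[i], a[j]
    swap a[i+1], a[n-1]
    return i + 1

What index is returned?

pivot = a[6] = 7; i = -1
j=0: a[0]=6 ≤ 7 → i=0, swap a[0],a[0] (no change) → [6, 6, 6, 11, 6, 6, 7]
j=1: a[1]=6 ≤ 7 → i=1, swap a[1],a[1] (no change) → [6, 6, 6, 11, 6, 6, 7]
j=2: a[2]=6 ≤ 7 → i=2, swap a[2],a[2] (no change) → [6, 6, 6, 11, 6, 6, 7]
j=3: a[3]=11 > 7 → no swap
j=4: a[4]=6 ≤ 7 → i=3, swap a[3],a[4] → [6, 6, 6, 6, 11, 6, 7]
j=5: a[5]=6 ≤ 7 → i=4, swap a[4],a[5] → [6, 6, 6, 6, 6, 11, 7]
final swap a[5],a[6] → [6, 6, 6, 6, 6, 7, 11]; return 5

5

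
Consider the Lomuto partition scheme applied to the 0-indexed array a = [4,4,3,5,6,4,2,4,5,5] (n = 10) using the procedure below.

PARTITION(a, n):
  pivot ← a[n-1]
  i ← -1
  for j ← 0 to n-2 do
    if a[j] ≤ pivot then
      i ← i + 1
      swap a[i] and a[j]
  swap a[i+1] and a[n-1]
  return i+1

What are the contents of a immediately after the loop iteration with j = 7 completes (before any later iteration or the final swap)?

[4,4,3,5,4,2,4,6,5,5]

pivot = a[9] = 5; i = -1
j=0: a[0]=4 ≤ 5 → i=0, swap a[0],a[0] (no change) → [4,4,3,5,6,4,2,4,5,5]
j=1: a[1]=4 ≤ 5 → i=1, swap a[1],a[1] (no change) → [4,4,3,5,6,4,2,4,5,5]
j=2: a[2]=3 ≤ 5 → i=2, swap a[2],a[2] (no change) → [4,4,3,5,6,4,2,4,5,5]
j=3: a[3]=5 ≤ 5 → i=3, swap a[3],a[3] (no change) → [4,4,3,5,6,4,2,4,5,5]
j=4: a[4]=6 > 5 → no swap
j=5: a[5]=4 ≤ 5 → i=4, swap a[4],a[5] → [4,4,3,5,4,6,2,4,5,5]
j=6: a[6]=2 ≤ 5 → i=5, swap a[5],a[6] → [4,4,3,5,4,2,6,4,5,5]
j=7: a[7]=4 ≤ 5 → i=6, swap a[6],a[7] → [4,4,3,5,4,2,4,6,5,5]
(after j=7) a = [4,4,3,5,4,2,4,6,5,5]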